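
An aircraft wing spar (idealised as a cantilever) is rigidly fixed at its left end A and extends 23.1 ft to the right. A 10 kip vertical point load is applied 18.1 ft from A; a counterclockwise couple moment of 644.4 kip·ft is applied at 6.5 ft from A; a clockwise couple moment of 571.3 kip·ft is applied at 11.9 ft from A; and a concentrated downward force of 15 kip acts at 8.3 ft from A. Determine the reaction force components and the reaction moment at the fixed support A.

A_x = 0, A_y = 25.00 kip, M_A = 232.4 kip·ft

ΣF_x = 0: A_x = 0.
ΣF_y = 0: A_y − 10 − 15 = 0 → A_y = 25.00 kip.
ΣM about A: M_A − 10·18.1 + 644.4 − 571.3 − 15·8.3 = 0 → M_A = 232.4 kip·ft.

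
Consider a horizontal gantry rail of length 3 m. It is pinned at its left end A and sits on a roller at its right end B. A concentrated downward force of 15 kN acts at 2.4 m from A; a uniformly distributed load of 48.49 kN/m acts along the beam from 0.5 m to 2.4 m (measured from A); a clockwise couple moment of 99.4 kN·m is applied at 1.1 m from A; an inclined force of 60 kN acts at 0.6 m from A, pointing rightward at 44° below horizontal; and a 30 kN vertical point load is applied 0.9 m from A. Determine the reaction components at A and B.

Resultant of the distributed load: 48.49 × 1.9 = 92.131 kN at 1.45 m from A.
Moments about A: B_y·3 − 15·2.4 − (48.49·1.9)·1.45 − 99.4 − 60·sin44°·0.6 − 30·0.9 = 0 → B_y = 320.998/3 = 106.999 ≈ 107.0 kN.
ΣF_y = 0: A_y + 106.999 − 15 − 48.49·1.9 − 60·sin44° − 30 = 0 → A_y = 71.81 kN.
ΣF_x = 0: A_x + 60·cos44° = 0 → A_x = -43.16 kN.

A_x = -43.16 kN, A_y = 71.81 kN, B_y = 107.0 kN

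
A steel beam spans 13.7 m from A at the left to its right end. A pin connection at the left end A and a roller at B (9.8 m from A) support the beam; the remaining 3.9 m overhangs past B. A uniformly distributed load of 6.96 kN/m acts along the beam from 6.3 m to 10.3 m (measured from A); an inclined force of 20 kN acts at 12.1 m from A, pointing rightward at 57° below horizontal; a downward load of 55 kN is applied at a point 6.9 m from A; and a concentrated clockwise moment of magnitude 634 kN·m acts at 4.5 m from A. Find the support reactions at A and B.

Resultant of the distributed load: 6.96 × 4 = 27.84 kN at 8.3 m from A.
Taking moments about A: B_y·9.8 − (6.96·4)·8.3 − 20·sin57°·12.1 − 55·6.9 − 634 = 0 → B_y = 1447.53/9.8 = 147.707 ≈ 147.7 kN.
ΣF_y = 0: A_y + 147.707 − 6.96·4 − 20·sin57° − 55 = 0 → A_y = -48.09 kN.
ΣF_x = 0: A_x + 20·cos57° = 0 → A_x = -10.89 kN.

A_x = -10.89 kN, A_y = -48.09 kN, B_y = 147.7 kN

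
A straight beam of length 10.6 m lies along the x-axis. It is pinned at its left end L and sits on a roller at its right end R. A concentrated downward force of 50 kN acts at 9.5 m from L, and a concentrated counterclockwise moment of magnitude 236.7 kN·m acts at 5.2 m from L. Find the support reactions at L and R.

Taking moments about L: R_y·10.6 − 50·9.5 + 236.7 = 0 → R_y = 238.3/10.6 = 22.4811 ≈ 22.48 kN.
ΣF_y = 0: L_y + 22.4811 − 50 = 0 → L_y = 27.52 kN.
ΣF_x = 0: no horizontal applied forces, so L_x = 0.

L_x = 0, L_y = 27.52 kN, R_y = 22.48 kN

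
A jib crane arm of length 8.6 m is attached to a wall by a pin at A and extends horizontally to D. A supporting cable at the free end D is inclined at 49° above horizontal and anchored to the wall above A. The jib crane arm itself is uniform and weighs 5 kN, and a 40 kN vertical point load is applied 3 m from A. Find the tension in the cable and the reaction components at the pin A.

T = 21.80 kN, A_x = 14.30 kN, A_y = 28.55 kN

ΣM about A: T·sin49°·8.6 − 5·4.3 − 40·3 = 0 → T = 141.5/(8.6·0.75471) = 21.8011 ≈ 21.80 kN.
ΣF_x = 0: A_x − T·cos49° = 0 → A_x = 21.8011 × 0.656059 = 14.30 kN.
ΣF_y = 0: A_y + T·sin49° − 5 − 40 = 0 → A_y = 45 − 21.8011 × 0.75471 = 28.55 kN.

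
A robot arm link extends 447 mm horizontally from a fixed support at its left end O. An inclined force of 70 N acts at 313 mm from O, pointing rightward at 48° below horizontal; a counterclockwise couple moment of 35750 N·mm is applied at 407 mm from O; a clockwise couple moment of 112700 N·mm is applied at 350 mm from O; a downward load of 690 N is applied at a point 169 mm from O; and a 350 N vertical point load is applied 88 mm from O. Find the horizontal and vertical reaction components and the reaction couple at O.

ΣF_x = 0: O_x + 70·cos48° = 0 → O_x = -46.84 N.
ΣF_y = 0: O_y − 70·sin48° − 690 − 350 = 0 → O_y = 1092 N.
ΣM about O: M_O − 70·sin48°·313 + 35750 − 112700 − 690·169 − 350·88 = 0 → M_O = 240600 N·mm.

O_x = -46.84 N, O_y = 1092 N, M_O = 240600 N·mm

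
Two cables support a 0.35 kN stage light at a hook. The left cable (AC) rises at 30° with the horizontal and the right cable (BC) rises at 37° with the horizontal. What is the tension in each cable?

ΣF_x = 0: −T_AC·cos30° + T_BC·cos37° = 0 → T_BC = 1.08438·T_AC.
ΣF_y = 0: T_AC·sin30° + T_BC·sin37° = 0.35.
Substitute: T_AC·(0.5 + 1.08438·0.601815) = 0.35 → T_AC = 0.303662 ≈ 0.3037 kN.
Then T_BC = 1.08438 × 0.303662 = 0.3293 kN.

T_AC = 0.3037 kN, T_BC = 0.3293 kN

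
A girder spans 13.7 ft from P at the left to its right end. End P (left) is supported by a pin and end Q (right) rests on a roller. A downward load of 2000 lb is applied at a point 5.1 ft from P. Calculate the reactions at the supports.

P_x = 0, P_y = 1255 lb, Q_y = 744.5 lb

Moments about P: Q_y·13.7 − 2000·5.1 = 0 → Q_y = 10200/13.7 = 744.526 ≈ 744.5 lb.
ΣF_y = 0: P_y + 744.526 − 2000 = 0 → P_y = 1255 lb.
ΣF_x = 0: no horizontal applied forces, so P_x = 0.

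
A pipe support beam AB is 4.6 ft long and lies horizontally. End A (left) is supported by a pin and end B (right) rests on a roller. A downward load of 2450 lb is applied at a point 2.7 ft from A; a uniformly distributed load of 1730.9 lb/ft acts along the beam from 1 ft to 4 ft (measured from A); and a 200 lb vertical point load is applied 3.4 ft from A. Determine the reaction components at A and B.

Resultant of the distributed load: 1730.9 × 3 = 5192.7 lb at 2.5 ft from A.
Taking moments about A: B_y·4.6 − 2450·2.7 − (1730.9·3)·2.5 − 200·3.4 = 0 → B_y = 20276.75/4.6 = 4407.99 ≈ 4408 lb.
ΣF_y = 0: A_y + 4407.99 − 2450 − 1730.9·3 − 200 = 0 → A_y = 3435 lb.
ΣF_x = 0: no horizontal applied forces, so A_x = 0.

A_x = 0, A_y = 3435 lb, B_y = 4408 lb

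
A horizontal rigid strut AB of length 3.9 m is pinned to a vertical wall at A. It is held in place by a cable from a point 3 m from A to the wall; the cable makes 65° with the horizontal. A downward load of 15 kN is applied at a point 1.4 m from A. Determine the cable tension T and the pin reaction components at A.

ΣM about A: T·sin65°·3 − 15·1.4 = 0 → T = 21/(3·0.906308) = 7.72364 ≈ 7.724 kN.
ΣF_x = 0: A_x − T·cos65° = 0 → A_x = 7.72364 × 0.422618 = 3.264 kN.
ΣF_y = 0: A_y + T·sin65° − 15 = 0 → A_y = 15 − 7.72364 × 0.906308 = 8.000 kN.

T = 7.724 kN, A_x = 3.264 kN, A_y = 8.000 kN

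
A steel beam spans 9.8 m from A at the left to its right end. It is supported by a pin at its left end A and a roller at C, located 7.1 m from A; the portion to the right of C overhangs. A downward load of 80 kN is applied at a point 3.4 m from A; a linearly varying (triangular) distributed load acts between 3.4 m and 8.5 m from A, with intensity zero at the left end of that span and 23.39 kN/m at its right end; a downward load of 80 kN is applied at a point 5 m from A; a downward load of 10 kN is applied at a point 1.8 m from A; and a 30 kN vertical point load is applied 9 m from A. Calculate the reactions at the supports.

A_x = 0, A_y = 67.31 kN, C_y = 192.3 kN

Resultant of the triangular load: ½ × 23.39 × 5.1 = 59.6445 kN, acting at 6.8 m from A (one-third of the span from the peak).
Taking moments about A: C_y·7.1 − 80·3.4 − (½·23.39·5.1)·6.8 − 80·5 − 10·1.8 − 30·9 = 0 → C_y = 1365.5826/7.1 = 192.336 ≈ 192.3 kN.
ΣF_y = 0: A_y + 192.336 − 80 − ½·23.39·5.1 − 80 − 10 − 30 = 0 → A_y = 67.31 kN.
ΣF_x = 0: no horizontal applied forces, so A_x = 0.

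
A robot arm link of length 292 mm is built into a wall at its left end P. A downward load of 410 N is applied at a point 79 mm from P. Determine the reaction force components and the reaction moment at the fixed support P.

P_x = 0, P_y = 410.0 N, M_P = 32390 N·mm

ΣF_x = 0: P_x = 0.
ΣF_y = 0: P_y − 410 = 0 → P_y = 410.0 N.
ΣM about P: M_P − 410·79 = 0 → M_P = 32390 N·mm.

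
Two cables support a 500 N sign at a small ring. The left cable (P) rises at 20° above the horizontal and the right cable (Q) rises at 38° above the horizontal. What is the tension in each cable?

ΣF_x = 0: −T_P·cos20° + T_Q·cos38° = 0 → T_Q = 1.19249·T_P.
ΣF_y = 0: T_P·sin20° + T_Q·sin38° = 500.
Substitute: T_P·(0.34202 + 1.19249·0.615661) = 500 → T_P = 464.602 ≈ 464.6 N.
Then T_Q = 1.19249 × 464.602 = 554.0 N.

T_P = 464.6 N, T_Q = 554.0 N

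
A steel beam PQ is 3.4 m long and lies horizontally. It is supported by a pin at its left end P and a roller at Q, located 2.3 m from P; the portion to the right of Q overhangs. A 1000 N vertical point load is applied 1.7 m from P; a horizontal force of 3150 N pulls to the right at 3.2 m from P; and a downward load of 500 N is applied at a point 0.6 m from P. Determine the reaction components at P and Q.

P_x = -3150 N, P_y = 630.4 N, Q_y = 869.6 N

Taking moments about P: Q_y·2.3 − 1000·1.7 − 500·0.6 = 0 → Q_y = 2000/2.3 = 869.565 ≈ 869.6 N.
ΣF_y = 0: P_y + 869.565 − 1000 − 500 = 0 → P_y = 630.4 N.
ΣF_x = 0: P_x + 3150 = 0 → P_x = -3150 N.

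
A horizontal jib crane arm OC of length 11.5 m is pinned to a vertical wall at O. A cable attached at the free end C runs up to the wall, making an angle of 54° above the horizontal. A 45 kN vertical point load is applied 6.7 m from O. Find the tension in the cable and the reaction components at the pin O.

T = 32.41 kN, O_x = 19.05 kN, O_y = 18.78 kN

ΣM about O: T·sin54°·11.5 − 45·6.7 = 0 → T = 301.5/(11.5·0.809017) = 32.4065 ≈ 32.41 kN.
ΣF_x = 0: O_x − T·cos54° = 0 → O_x = 32.4065 × 0.587785 = 19.05 kN.
ΣF_y = 0: O_y + T·sin54° − 45 = 0 → O_y = 45 − 32.4065 × 0.809017 = 18.78 kN.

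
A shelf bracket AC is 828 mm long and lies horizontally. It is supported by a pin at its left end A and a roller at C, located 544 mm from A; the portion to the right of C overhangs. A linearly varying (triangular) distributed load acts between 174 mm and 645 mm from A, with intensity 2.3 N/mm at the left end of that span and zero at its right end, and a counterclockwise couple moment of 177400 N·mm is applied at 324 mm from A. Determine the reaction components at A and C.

A_x = 0, A_y = 538.2 N, C_y = 3.467 N

Resultant of the triangular load: ½ × 2.3 × 471 = 541.65 N, acting at 331 mm from A (one-third of the span from the peak).
Taking moments about A: C_y·544 − (½·2.3·471)·331 + 177400 = 0 → C_y = 1886.15/544 = 3.46719 ≈ 3.467 N.
ΣF_y = 0: A_y + 3.46719 − ½·2.3·471 = 0 → A_y = 538.2 N.
ΣF_x = 0: no horizontal applied forces, so A_x = 0.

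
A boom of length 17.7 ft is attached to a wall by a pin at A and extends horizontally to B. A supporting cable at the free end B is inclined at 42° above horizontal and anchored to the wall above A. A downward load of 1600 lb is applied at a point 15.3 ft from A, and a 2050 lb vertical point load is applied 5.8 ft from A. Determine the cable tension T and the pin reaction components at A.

ΣM about A: T·sin42°·17.7 − 1600·15.3 − 2050·5.8 = 0 → T = 36370/(17.7·0.669131) = 3070.85 ≈ 3071 lb.
ΣF_x = 0: A_x − T·cos42° = 0 → A_x = 3070.85 × 0.743145 = 2282 lb.
ΣF_y = 0: A_y + T·sin42° − 1600 − 2050 = 0 → A_y = 3650 − 3070.85 × 0.669131 = 1595 lb.

T = 3071 lb, A_x = 2282 lb, A_y = 1595 lb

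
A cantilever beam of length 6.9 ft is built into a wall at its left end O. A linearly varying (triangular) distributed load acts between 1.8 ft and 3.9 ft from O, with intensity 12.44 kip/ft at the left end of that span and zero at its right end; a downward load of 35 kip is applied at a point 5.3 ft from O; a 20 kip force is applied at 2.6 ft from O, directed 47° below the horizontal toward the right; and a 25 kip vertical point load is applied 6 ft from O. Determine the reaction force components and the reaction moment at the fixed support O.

O_x = -13.64 kip, O_y = 87.69 kip, M_O = 406.2 kip·ft

Resultant of the triangular load: ½ × 12.44 × 2.1 = 13.062 kip, acting at 2.5 ft from O (one-third of the span from the peak).
ΣF_x = 0: O_x + 20·cos47° = 0 → O_x = -13.64 kip.
ΣF_y = 0: O_y − ½·12.44·2.1 − 35 − 20·sin47° − 25 = 0 → O_y = 87.69 kip.
ΣM about O: M_O − (½·12.44·2.1)·2.5 − 35·5.3 − 20·sin47°·2.6 − 25·6 = 0 → M_O = 406.2 kip·ft.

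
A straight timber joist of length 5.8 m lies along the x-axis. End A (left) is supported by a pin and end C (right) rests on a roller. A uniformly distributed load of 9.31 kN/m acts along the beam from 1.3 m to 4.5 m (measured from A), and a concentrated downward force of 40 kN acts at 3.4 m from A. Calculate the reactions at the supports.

Resultant of the distributed load: 9.31 × 3.2 = 29.792 kN at 2.9 m from A.
Taking moments about A: C_y·5.8 − (9.31·3.2)·2.9 − 40·3.4 = 0 → C_y = 222.3968/5.8 = 38.3443 ≈ 38.34 kN.
ΣF_y = 0: A_y + 38.3443 − 9.31·3.2 − 40 = 0 → A_y = 31.45 kN.
ΣF_x = 0: no horizontal applied forces, so A_x = 0.

A_x = 0, A_y = 31.45 kN, C_y = 38.34 kN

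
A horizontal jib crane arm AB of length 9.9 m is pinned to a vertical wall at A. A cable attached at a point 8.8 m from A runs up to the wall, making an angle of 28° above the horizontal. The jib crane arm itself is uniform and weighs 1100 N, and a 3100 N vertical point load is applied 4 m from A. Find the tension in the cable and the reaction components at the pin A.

ΣM about A: T·sin28°·8.8 − 1100·4.95 − 3100·4 = 0 → T = 17845/(8.8·0.469472) = 4319.41 ≈ 4319 N.
ΣF_x = 0: A_x − T·cos28° = 0 → A_x = 4319.41 × 0.882948 = 3814 N.
ΣF_y = 0: A_y + T·sin28° − 1100 − 3100 = 0 → A_y = 4200 − 4319.41 × 0.469472 = 2172 N.

T = 4319 N, A_x = 3814 N, A_y = 2172 N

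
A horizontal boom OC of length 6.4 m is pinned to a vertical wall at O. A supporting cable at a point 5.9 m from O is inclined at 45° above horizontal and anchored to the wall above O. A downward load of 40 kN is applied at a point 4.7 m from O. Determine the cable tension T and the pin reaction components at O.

T = 45.06 kN, O_x = 31.86 kN, O_y = 8.136 kN

ΣM about O: T·sin45°·5.9 − 40·4.7 = 0 → T = 188/(5.9·0.707107) = 45.0631 ≈ 45.06 kN.
ΣF_x = 0: O_x − T·cos45° = 0 → O_x = 45.0631 × 0.707107 = 31.86 kN.
ΣF_y = 0: O_y + T·sin45° − 40 = 0 → O_y = 40 − 45.0631 × 0.707107 = 8.136 kN.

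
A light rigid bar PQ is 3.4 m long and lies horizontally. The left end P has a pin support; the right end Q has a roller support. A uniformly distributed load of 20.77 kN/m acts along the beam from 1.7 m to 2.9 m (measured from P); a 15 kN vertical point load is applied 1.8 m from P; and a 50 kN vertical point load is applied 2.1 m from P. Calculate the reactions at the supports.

P_x = 0, P_y = 34.24 kN, Q_y = 55.68 kN

Resultant of the distributed load: 20.77 × 1.2 = 24.924 kN at 2.3 m from P.
Taking moments about P: Q_y·3.4 − (20.77·1.2)·2.3 − 15·1.8 − 50·2.1 = 0 → Q_y = 189.3252/3.4 = 55.6839 ≈ 55.68 kN.
ΣF_y = 0: P_y + 55.6839 − 20.77·1.2 − 15 − 50 = 0 → P_y = 34.24 kN.
ΣF_x = 0: no horizontal applied forces, so P_x = 0.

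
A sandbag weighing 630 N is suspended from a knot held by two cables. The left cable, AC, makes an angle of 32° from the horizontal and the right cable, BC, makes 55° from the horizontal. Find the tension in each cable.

T_AC = 361.8 N, T_BC = 535.0 N

ΣF_x = 0: −T_AC·cos32° + T_BC·cos55° = 0 → T_BC = 1.47853·T_AC.
ΣF_y = 0: T_AC·sin32° + T_BC·sin55° = 630.
Substitute: T_AC·(0.529919 + 1.47853·0.819152) = 630 → T_AC = 361.849 ≈ 361.8 N.
Then T_BC = 1.47853 × 361.849 = 535.0 N.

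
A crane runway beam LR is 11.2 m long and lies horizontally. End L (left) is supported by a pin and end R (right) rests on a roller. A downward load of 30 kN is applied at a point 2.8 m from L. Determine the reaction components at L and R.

ΣM about L: R_y·11.2 − 30·2.8 = 0 → R_y = 84/11.2 = 7.500 kN.
ΣF_y = 0: L_y + 7.5 − 30 = 0 → L_y = 22.50 kN.
ΣF_x = 0: no horizontal applied forces, so L_x = 0.

L_x = 0, L_y = 22.50 kN, R_y = 7.500 kN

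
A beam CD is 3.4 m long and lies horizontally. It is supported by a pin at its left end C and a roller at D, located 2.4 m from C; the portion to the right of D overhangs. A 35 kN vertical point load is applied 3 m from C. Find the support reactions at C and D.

C_x = 0, C_y = -8.750 kN, D_y = 43.75 kN

Moments about C: D_y·2.4 − 35·3 = 0 → D_y = 105/2.4 = 43.75 kN.
ΣF_y = 0: C_y + 43.75 − 35 = 0 → C_y = -8.750 kN.
ΣF_x = 0: no horizontal applied forces, so C_x = 0.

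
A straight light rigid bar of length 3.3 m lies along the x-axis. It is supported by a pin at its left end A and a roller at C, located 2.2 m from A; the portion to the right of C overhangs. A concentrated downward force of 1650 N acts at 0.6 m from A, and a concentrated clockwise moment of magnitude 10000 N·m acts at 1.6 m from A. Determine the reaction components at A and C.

A_x = 0, A_y = -3345 N, C_y = 4995 N

Taking moments about A: C_y·2.2 − 1650·0.6 − 10000 = 0 → C_y = 10990/2.2 = 4995.45 ≈ 4995 N.
ΣF_y = 0: A_y + 4995.45 − 1650 = 0 → A_y = -3345 N.
ΣF_x = 0: no horizontal applied forces, so A_x = 0.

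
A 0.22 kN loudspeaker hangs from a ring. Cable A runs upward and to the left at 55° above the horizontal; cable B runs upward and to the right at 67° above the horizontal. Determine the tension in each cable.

T_A = 0.1014 kN, T_B = 0.1488 kN

ΣF_x = 0: −T_A·cos55° + T_B·cos67° = 0 → T_B = 1.46796·T_A.
ΣF_y = 0: T_A·sin55° + T_B·sin67° = 0.22.
Substitute: T_A·(0.819152 + 1.46796·0.920505) = 0.22 → T_A = 0.101363 ≈ 0.1014 kN.
Then T_B = 1.46796 × 0.101363 = 0.1488 kN.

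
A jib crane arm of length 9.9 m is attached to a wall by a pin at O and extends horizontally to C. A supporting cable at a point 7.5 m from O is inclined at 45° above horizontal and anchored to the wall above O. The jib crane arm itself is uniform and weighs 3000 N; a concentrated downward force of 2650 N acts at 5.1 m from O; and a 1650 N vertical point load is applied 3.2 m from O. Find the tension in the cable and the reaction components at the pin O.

ΣM about O: T·sin45°·7.5 − 3000·4.95 − 2650·5.1 − 1650·3.2 = 0 → T = 33645/(7.5·0.707107) = 6344.16 ≈ 6344 N.
ΣF_x = 0: O_x − T·cos45° = 0 → O_x = 6344.16 × 0.707107 = 4486 N.
ΣF_y = 0: O_y + T·sin45° − 3000 − 2650 − 1650 = 0 → O_y = 7300 − 6344.16 × 0.707107 = 2814 N.

T = 6344 N, O_x = 4486 N, O_y = 2814 N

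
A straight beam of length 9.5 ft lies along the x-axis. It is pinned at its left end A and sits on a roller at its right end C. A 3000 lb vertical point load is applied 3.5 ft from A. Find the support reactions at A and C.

A_x = 0, A_y = 1895 lb, C_y = 1105 lb

Moments about A: C_y·9.5 − 3000·3.5 = 0 → C_y = 10500/9.5 = 1105.26 ≈ 1105 lb.
ΣF_y = 0: A_y + 1105.26 − 3000 = 0 → A_y = 1895 lb.
ΣF_x = 0: no horizontal applied forces, so A_x = 0.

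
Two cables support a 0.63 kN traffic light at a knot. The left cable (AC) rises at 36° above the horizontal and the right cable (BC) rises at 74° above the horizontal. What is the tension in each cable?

T_AC = 0.1848 kN, T_BC = 0.5424 kN

ΣF_x = 0: −T_AC·cos36° + T_BC·cos74° = 0 → T_BC = 2.93508·T_AC.
ΣF_y = 0: T_AC·sin36° + T_BC·sin74° = 0.63.
Substitute: T_AC·(0.587785 + 2.93508·0.961262) = 0.63 → T_AC = 0.184796 ≈ 0.1848 kN.
Then T_BC = 2.93508 × 0.184796 = 0.5424 kN.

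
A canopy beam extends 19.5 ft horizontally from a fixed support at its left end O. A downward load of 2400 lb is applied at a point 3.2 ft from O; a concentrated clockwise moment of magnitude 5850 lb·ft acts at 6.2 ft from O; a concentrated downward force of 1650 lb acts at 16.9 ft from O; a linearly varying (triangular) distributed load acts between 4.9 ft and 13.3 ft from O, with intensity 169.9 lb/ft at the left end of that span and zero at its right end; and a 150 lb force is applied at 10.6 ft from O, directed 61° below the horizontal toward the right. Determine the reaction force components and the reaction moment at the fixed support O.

O_x = -72.72 lb, O_y = 4895 lb, M_O = 48300 lb·ft

Resultant of the triangular load: ½ × 169.9 × 8.4 = 713.58 lb, acting at 7.7 ft from O (one-third of the span from the peak).
ΣF_x = 0: O_x + 150·cos61° = 0 → O_x = -72.72 lb.
ΣF_y = 0: O_y − 2400 − 1650 − ½·169.9·8.4 − 150·sin61° = 0 → O_y = 4895 lb.
ΣM about O: M_O − 2400·3.2 − 5850 − 1650·16.9 − (½·169.9·8.4)·7.7 − 150·sin61°·10.6 = 0 → M_O = 48300 lb·ft.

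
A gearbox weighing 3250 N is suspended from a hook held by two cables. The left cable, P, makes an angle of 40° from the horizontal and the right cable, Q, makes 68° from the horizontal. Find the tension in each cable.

T_P = 1280 N, T_Q = 2618 N

ΣF_x = 0: −T_P·cos40° + T_Q·cos68° = 0 → T_Q = 2.04493·T_P.
ΣF_y = 0: T_P·sin40° + T_Q·sin68° = 3250.
Substitute: T_P·(0.642788 + 2.04493·0.927184) = 3250 → T_P = 1280.13 ≈ 1280 N.
Then T_Q = 2.04493 × 1280.13 = 2618 N.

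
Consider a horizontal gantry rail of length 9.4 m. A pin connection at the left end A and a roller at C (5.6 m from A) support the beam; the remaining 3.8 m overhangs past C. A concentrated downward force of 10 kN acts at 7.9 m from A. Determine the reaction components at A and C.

Moments about A: C_y·5.6 − 10·7.9 = 0 → C_y = 79/5.6 = 14.1071 ≈ 14.11 kN.
ΣF_y = 0: A_y + 14.1071 − 10 = 0 → A_y = -4.107 kN.
ΣF_x = 0: no horizontal applied forces, so A_x = 0.

A_x = 0, A_y = -4.107 kN, C_y = 14.11 kN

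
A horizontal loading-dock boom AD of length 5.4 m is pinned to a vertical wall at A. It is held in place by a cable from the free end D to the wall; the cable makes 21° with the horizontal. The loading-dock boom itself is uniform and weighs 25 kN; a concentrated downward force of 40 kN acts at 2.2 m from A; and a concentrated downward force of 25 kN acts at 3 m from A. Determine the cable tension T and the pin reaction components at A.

ΣM about A: T·sin21°·5.4 − 25·2.7 − 40·2.2 − 25·3 = 0 → T = 230.5/(5.4·0.358368) = 119.11 ≈ 119.1 kN.
ΣF_x = 0: A_x − T·cos21° = 0 → A_x = 119.11 × 0.93358 = 111.2 kN.
ΣF_y = 0: A_y + T·sin21° − 25 − 40 − 25 = 0 → A_y = 90 − 119.11 × 0.358368 = 47.31 kN.

T = 119.1 kN, A_x = 111.2 kN, A_y = 47.31 kN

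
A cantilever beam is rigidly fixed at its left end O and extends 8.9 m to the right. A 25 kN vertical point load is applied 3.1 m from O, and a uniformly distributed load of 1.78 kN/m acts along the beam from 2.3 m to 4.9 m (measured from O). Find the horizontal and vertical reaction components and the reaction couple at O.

Resultant of the distributed load: 1.78 × 2.6 = 4.628 kN at 3.6 m from O.
ΣF_x = 0: O_x = 0.
ΣF_y = 0: O_y − 25 − 1.78·2.6 = 0 → O_y = 29.63 kN.
ΣM about O: M_O − 25·3.1 − (1.78·2.6)·3.6 = 0 → M_O = 94.16 kN·m.

O_x = 0, O_y = 29.63 kN, M_O = 94.16 kN·m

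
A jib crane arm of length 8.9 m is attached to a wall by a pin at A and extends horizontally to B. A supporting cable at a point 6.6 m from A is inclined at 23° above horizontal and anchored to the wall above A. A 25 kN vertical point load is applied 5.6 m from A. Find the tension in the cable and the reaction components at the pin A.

T = 54.29 kN, A_x = 49.97 kN, A_y = 3.788 kN

ΣM about A: T·sin23°·6.6 − 25·5.6 = 0 → T = 140/(6.6·0.390731) = 54.2883 ≈ 54.29 kN.
ΣF_x = 0: A_x − T·cos23° = 0 → A_x = 54.2883 × 0.920505 = 49.97 kN.
ΣF_y = 0: A_y + T·sin23° − 25 = 0 → A_y = 25 − 54.2883 × 0.390731 = 3.788 kN.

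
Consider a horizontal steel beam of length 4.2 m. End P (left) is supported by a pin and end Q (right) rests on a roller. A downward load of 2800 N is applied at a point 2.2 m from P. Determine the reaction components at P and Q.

ΣM about P: Q_y·4.2 − 2800·2.2 = 0 → Q_y = 6160/4.2 = 1466.67 ≈ 1467 N.
ΣF_y = 0: P_y + 1466.67 − 2800 = 0 → P_y = 1333 N.
ΣF_x = 0: no horizontal applied forces, so P_x = 0.

P_x = 0, P_y = 1333 N, Q_y = 1467 N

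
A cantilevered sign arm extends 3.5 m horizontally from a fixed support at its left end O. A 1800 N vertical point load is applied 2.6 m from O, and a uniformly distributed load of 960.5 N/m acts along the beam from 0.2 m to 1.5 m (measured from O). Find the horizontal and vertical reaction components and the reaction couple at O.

O_x = 0, O_y = 3049 N, M_O = 5741 N·m

Resultant of the distributed load: 960.5 × 1.3 = 1248.65 N at 0.85 m from O.
ΣF_x = 0: O_x = 0.
ΣF_y = 0: O_y − 1800 − 960.5·1.3 = 0 → O_y = 3049 N.
ΣM about O: M_O − 1800·2.6 − (960.5·1.3)·0.85 = 0 → M_O = 5741 N·m.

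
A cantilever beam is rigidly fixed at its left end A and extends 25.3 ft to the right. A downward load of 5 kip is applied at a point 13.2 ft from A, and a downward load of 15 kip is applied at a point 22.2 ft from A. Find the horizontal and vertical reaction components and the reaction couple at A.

A_x = 0, A_y = 20.00 kip, M_A = 399.0 kip·ft

ΣF_x = 0: A_x = 0.
ΣF_y = 0: A_y − 5 − 15 = 0 → A_y = 20.00 kip.
ΣM about A: M_A − 5·13.2 − 15·22.2 = 0 → M_A = 399.0 kip·ft.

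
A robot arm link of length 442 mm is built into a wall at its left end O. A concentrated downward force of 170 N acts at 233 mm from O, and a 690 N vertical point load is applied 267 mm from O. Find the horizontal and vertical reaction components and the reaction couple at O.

ΣF_x = 0: O_x = 0.
ΣF_y = 0: O_y − 170 − 690 = 0 → O_y = 860.0 N.
ΣM about O: M_O − 170·233 − 690·267 = 0 → M_O = 223800 N·mm.

O_x = 0, O_y = 860.0 N, M_O = 223800 N·mm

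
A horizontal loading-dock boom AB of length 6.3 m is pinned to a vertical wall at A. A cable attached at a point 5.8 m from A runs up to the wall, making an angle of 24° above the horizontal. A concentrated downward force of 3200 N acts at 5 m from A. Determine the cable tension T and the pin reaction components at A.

T = 6782 N, A_x = 6196 N, A_y = 441.4 N

ΣM about A: T·sin24°·5.8 − 3200·5 = 0 → T = 16000/(5.8·0.406737) = 6782.32 ≈ 6782 N.
ΣF_x = 0: A_x − T·cos24° = 0 → A_x = 6782.32 × 0.913545 = 6196 N.
ΣF_y = 0: A_y + T·sin24° − 3200 = 0 → A_y = 3200 − 6782.32 × 0.406737 = 441.4 N.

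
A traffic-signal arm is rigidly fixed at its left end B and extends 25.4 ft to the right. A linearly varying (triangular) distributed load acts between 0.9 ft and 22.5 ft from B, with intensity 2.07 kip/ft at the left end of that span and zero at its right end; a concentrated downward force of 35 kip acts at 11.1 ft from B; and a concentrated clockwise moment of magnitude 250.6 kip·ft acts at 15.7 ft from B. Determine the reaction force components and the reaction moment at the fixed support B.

Resultant of the triangular load: ½ × 2.07 × 21.6 = 22.356 kip, acting at 8.1 ft from B (one-third of the span from the peak).
ΣF_x = 0: B_x = 0.
ΣF_y = 0: B_y − ½·2.07·21.6 − 35 = 0 → B_y = 57.36 kip.
ΣM about B: M_B − (½·2.07·21.6)·8.1 − 35·11.1 − 250.6 = 0 → M_B = 820.2 kip·ft.

B_x = 0, B_y = 57.36 kip, M_B = 820.2 kip·ft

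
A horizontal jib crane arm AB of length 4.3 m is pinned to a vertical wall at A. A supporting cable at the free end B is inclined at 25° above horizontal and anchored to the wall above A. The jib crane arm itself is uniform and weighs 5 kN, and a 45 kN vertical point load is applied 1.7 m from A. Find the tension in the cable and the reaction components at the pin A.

T = 48.01 kN, A_x = 43.51 kN, A_y = 29.71 kN

ΣM about A: T·sin25°·4.3 − 5·2.15 − 45·1.7 = 0 → T = 87.25/(4.3·0.422618) = 48.0119 ≈ 48.01 kN.
ΣF_x = 0: A_x − T·cos25° = 0 → A_x = 48.0119 × 0.906308 = 43.51 kN.
ΣF_y = 0: A_y + T·sin25° − 5 − 45 = 0 → A_y = 50 − 48.0119 × 0.422618 = 29.71 kN.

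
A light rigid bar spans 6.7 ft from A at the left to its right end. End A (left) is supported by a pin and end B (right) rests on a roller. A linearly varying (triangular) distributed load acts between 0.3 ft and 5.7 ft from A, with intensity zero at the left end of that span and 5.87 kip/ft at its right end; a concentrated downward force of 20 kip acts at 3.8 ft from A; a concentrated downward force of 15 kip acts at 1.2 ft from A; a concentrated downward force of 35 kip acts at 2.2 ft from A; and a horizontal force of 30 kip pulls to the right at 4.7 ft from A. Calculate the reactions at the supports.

A_x = -30.00 kip, A_y = 51.10 kip, B_y = 34.75 kip

Resultant of the triangular load: ½ × 5.87 × 5.4 = 15.849 kip, acting at 3.9 ft from A (one-third of the span from the peak).
Moments about A: B_y·6.7 − (½·5.87·5.4)·3.9 − 20·3.8 − 15·1.2 − 35·2.2 = 0 → B_y = 232.8111/6.7 = 34.7479 ≈ 34.75 kip.
ΣF_y = 0: A_y + 34.7479 − ½·5.87·5.4 − 20 − 15 − 35 = 0 → A_y = 51.10 kip.
ΣF_x = 0: A_x + 30 = 0 → A_x = -30.00 kip.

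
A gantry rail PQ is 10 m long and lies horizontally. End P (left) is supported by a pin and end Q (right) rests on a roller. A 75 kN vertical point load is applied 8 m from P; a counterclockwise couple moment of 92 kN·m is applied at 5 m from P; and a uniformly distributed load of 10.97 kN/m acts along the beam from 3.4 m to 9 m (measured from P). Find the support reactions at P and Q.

P_x = 0, P_y = 47.54 kN, Q_y = 88.89 kN

Resultant of the distributed load: 10.97 × 5.6 = 61.432 kN at 6.2 m from P.
Moments about P: Q_y·10 − 75·8 + 92 − (10.97·5.6)·6.2 = 0 → Q_y = 888.8784/10 = 88.8878 ≈ 88.89 kN.
ΣF_y = 0: P_y + 88.8878 − 75 − 10.97·5.6 = 0 → P_y = 47.54 kN.
ΣF_x = 0: no horizontal applied forces, so P_x = 0.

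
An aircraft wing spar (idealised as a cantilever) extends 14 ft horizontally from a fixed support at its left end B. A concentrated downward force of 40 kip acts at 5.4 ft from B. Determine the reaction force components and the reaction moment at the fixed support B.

ΣF_x = 0: B_x = 0.
ΣF_y = 0: B_y − 40 = 0 → B_y = 40.00 kip.
ΣM about B: M_B − 40·5.4 = 0 → M_B = 216.0 kip·ft.

B_x = 0, B_y = 40.00 kip, M_B = 216.0 kip·ft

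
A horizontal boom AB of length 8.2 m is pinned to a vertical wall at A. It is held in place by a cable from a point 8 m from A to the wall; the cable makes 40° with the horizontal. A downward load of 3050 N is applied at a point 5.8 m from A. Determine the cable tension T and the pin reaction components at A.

ΣM about A: T·sin40°·8 − 3050·5.8 = 0 → T = 17690/(8·0.642788) = 3440.09 ≈ 3440 N.
ΣF_x = 0: A_x − T·cos40° = 0 → A_x = 3440.09 × 0.766044 = 2635 N.
ΣF_y = 0: A_y + T·sin40° − 3050 = 0 → A_y = 3050 − 3440.09 × 0.642788 = 838.8 N.

T = 3440 N, A_x = 2635 N, A_y = 838.8 N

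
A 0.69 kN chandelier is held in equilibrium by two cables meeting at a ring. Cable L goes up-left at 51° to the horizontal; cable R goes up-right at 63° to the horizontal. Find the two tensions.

ΣF_x = 0: −T_L·cos51° + T_R·cos63° = 0 → T_R = 1.3862·T_L.
ΣF_y = 0: T_L·sin51° + T_R·sin63° = 0.69.
Substitute: T_L·(0.777146 + 1.3862·0.891007) = 0.69 → T_L = 0.342898 ≈ 0.3429 kN.
Then T_R = 1.3862 × 0.342898 = 0.4753 kN.

T_L = 0.3429 kN, T_R = 0.4753 kN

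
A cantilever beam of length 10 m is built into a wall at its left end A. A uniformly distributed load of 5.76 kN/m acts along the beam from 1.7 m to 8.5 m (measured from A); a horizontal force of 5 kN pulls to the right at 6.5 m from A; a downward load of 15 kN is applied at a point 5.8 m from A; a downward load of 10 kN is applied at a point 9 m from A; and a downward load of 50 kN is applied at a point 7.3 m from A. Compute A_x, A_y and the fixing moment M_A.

Resultant of the distributed load: 5.76 × 6.8 = 39.168 kN at 5.1 m from A.
ΣF_x = 0: A_x + 5 = 0 → A_x = -5.000 kN.
ΣF_y = 0: A_y − 5.76·6.8 − 15 − 10 − 50 = 0 → A_y = 114.2 kN.
ΣM about A: M_A − (5.76·6.8)·5.1 − 15·5.8 − 10·9 − 50·7.3 = 0 → M_A = 741.8 kN·m.

A_x = -5.000 kN, A_y = 114.2 kN, M_A = 741.8 kN·m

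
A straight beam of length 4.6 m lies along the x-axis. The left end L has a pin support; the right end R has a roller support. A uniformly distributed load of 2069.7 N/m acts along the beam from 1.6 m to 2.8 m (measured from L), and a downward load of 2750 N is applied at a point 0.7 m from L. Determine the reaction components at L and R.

Resultant of the distributed load: 2069.7 × 1.2 = 2483.64 N at 2.2 m from L.
Taking moments about L: R_y·4.6 − (2069.7·1.2)·2.2 − 2750·0.7 = 0 → R_y = 7389.008/4.6 = 1606.31 ≈ 1606 N.
ΣF_y = 0: L_y + 1606.31 − 2069.7·1.2 − 2750 = 0 → L_y = 3627 N.
ΣF_x = 0: no horizontal applied forces, so L_x = 0.

L_x = 0, L_y = 3627 N, R_y = 1606 N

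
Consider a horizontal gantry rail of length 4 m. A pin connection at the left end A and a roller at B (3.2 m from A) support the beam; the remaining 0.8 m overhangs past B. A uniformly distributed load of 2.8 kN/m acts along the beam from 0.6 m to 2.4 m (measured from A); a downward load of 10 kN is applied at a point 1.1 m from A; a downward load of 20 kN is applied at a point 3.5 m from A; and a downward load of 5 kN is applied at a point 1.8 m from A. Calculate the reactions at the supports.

A_x = 0, A_y = 9.552 kN, B_y = 30.49 kN

Resultant of the distributed load: 2.8 × 1.8 = 5.04 kN at 1.5 m from A.
Taking moments about A: B_y·3.2 − (2.8·1.8)·1.5 − 10·1.1 − 20·3.5 − 5·1.8 = 0 → B_y = 97.56/3.2 = 30.4875 ≈ 30.49 kN.
ΣF_y = 0: A_y + 30.4875 − 2.8·1.8 − 10 − 20 − 5 = 0 → A_y = 9.552 kN.
ΣF_x = 0: no horizontal applied forces, so A_x = 0.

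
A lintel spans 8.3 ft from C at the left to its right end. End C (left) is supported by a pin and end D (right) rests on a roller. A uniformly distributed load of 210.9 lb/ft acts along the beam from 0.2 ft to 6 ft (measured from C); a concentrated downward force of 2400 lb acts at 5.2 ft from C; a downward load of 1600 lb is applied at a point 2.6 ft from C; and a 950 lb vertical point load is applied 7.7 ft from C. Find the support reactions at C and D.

C_x = 0, C_y = 2830 lb, D_y = 3343 lb

Resultant of the distributed load: 210.9 × 5.8 = 1223.22 lb at 3.1 ft from C.
Moments about C: D_y·8.3 − (210.9·5.8)·3.1 − 2400·5.2 − 1600·2.6 − 950·7.7 = 0 → D_y = 27746.982/8.3 = 3343.01 ≈ 3343 lb.
ΣF_y = 0: C_y + 3343.01 − 210.9·5.8 − 2400 − 1600 − 950 = 0 → C_y = 2830 lb.
ΣF_x = 0: no horizontal applied forces, so C_x = 0.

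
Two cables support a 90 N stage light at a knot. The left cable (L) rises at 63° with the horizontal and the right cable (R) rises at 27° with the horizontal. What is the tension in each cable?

T_L = 80.19 N, T_R = 40.86 N

ΣF_x = 0: −T_L·cos63° + T_R·cos27° = 0 → T_R = 0.509525·T_L.
ΣF_y = 0: T_L·sin63° + T_R·sin27° = 90.
Substitute: T_L·(0.891007 + 0.509525·0.45399) = 90 → T_L = 80.1906 ≈ 80.19 N.
Then T_R = 0.509525 × 80.1906 = 40.86 N.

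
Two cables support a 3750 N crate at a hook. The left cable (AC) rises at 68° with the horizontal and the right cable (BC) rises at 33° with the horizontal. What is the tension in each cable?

T_AC = 3204 N, T_BC = 1431 N

ΣF_x = 0: −T_AC·cos68° + T_BC·cos33° = 0 → T_BC = 0.446667·T_AC.
ΣF_y = 0: T_AC·sin68° + T_BC·sin33° = 3750.
Substitute: T_AC·(0.927184 + 0.446667·0.544639) = 3750 → T_AC = 3203.88 ≈ 3204 N.
Then T_BC = 0.446667 × 3203.88 = 1431 N.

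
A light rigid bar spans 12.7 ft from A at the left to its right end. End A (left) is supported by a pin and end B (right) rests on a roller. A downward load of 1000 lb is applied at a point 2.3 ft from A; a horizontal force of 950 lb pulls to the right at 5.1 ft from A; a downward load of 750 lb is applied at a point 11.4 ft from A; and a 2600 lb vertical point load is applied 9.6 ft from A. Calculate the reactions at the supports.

Taking moments about A: B_y·12.7 − 1000·2.3 − 750·11.4 − 2600·9.6 = 0 → B_y = 35810/12.7 = 2819.69 ≈ 2820 lb.
ΣF_y = 0: A_y + 2819.69 − 1000 − 750 − 2600 = 0 → A_y = 1530 lb.
ΣF_x = 0: A_x + 950 = 0 → A_x = -950.0 lb.

A_x = -950.0 lb, A_y = 1530 lb, B_y = 2820 lb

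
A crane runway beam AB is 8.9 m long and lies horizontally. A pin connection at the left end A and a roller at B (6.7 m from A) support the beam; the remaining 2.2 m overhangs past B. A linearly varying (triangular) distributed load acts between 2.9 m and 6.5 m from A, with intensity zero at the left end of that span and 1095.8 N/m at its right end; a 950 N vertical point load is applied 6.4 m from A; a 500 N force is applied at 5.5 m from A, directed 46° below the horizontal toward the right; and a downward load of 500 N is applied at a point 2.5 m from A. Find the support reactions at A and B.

Resultant of the triangular load: ½ × 1095.8 × 3.6 = 1972.44 N, acting at 5.3 m from A (one-third of the span from the peak).
ΣM about A: B_y·6.7 − (½·1095.8·3.6)·5.3 − 950·6.4 − 500·sin46°·5.5 − 500·2.5 = 0 → B_y = 19762.1/6.7 = 2949.57 ≈ 2950 N.
ΣF_y = 0: A_y + 2949.57 − ½·1095.8·3.6 − 950 − 500·sin46° − 500 = 0 → A_y = 832.5 N.
ΣF_x = 0: A_x + 500·cos46° = 0 → A_x = -347.3 N.

A_x = -347.3 N, A_y = 832.5 N, B_y = 2950 N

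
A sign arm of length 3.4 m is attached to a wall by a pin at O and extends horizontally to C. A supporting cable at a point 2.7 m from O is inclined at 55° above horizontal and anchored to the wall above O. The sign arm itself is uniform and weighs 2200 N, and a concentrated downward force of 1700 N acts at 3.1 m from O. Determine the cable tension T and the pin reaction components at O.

T = 4074 N, O_x = 2337 N, O_y = 563.0 N

ΣM about O: T·sin55°·2.7 − 2200·1.7 − 1700·3.1 = 0 → T = 9010/(2.7·0.819152) = 4073.77 ≈ 4074 N.
ΣF_x = 0: O_x − T·cos55° = 0 → O_x = 4073.77 × 0.573576 = 2337 N.
ΣF_y = 0: O_y + T·sin55° − 2200 − 1700 = 0 → O_y = 3900 − 4073.77 × 0.819152 = 563.0 N.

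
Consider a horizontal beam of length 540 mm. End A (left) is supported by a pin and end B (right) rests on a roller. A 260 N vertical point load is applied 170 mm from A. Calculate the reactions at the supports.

A_x = 0, A_y = 178.1 N, B_y = 81.85 N

ΣM about A: B_y·540 − 260·170 = 0 → B_y = 44200/540 = 81.8519 ≈ 81.85 N.
ΣF_y = 0: A_y + 81.8519 − 260 = 0 → A_y = 178.1 N.
ΣF_x = 0: no horizontal applied forces, so A_x = 0.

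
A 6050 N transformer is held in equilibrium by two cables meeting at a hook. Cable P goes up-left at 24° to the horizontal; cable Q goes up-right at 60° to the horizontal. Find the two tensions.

ΣF_x = 0: −T_P·cos24° + T_Q·cos60° = 0 → T_Q = 1.82709·T_P.
ΣF_y = 0: T_P·sin24° + T_Q·sin60° = 6050.
Substitute: T_P·(0.406737 + 1.82709·0.866025) = 6050 → T_P = 3041.66 ≈ 3042 N.
Then T_Q = 1.82709 × 3041.66 = 5557 N.

T_P = 3042 N, T_Q = 5557 N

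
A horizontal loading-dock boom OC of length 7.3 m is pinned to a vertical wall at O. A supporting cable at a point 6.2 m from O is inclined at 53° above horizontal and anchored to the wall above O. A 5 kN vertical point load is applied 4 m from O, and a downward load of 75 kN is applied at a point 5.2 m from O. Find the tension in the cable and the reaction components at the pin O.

ΣM about O: T·sin53°·6.2 − 5·4 − 75·5.2 = 0 → T = 410/(6.2·0.798636) = 82.8025 ≈ 82.80 kN.
ΣF_x = 0: O_x − T·cos53° = 0 → O_x = 82.8025 × 0.601815 = 49.83 kN.
ΣF_y = 0: O_y + T·sin53° − 5 − 75 = 0 → O_y = 80 − 82.8025 × 0.798636 = 13.87 kN.

T = 82.80 kN, O_x = 49.83 kN, O_y = 13.87 kN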